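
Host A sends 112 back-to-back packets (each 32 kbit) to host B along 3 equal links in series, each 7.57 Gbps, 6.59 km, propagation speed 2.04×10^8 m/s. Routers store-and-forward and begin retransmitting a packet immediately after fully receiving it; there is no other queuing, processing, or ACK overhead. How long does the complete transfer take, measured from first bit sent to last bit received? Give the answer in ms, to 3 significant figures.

0.579 ms

Per-hop transmission t_tx = L/R = 32000/7570000000 = 0.00422721 ms.
Per-hop propagation t_prop = 6590/204000000 = 0.0323039 ms.
Pipeline fill: first packet needs 3·t_tx to clear all hops; remaining 111 packets each add one t_tx.
Total = (3+112-1)·t_tx + 3·t_prop = 114·0.00422721 + 3·0.0323039 = 0.579 ms.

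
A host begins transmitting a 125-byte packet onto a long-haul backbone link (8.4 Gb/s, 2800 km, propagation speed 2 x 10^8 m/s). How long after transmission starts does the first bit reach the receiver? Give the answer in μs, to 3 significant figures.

14000 μs

First bit experiences only propagation delay: d/s = 2800000/200000000 = 14000 μs.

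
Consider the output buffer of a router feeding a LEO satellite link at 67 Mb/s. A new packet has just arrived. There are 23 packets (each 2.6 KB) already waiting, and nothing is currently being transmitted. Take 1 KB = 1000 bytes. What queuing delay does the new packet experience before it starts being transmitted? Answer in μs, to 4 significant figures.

7140 μs

Each queued packet: L/R = 20800/67000000 = 310.448 μs.
23 queued → 7140.3 μs.
Queuing delay = 7140 μs.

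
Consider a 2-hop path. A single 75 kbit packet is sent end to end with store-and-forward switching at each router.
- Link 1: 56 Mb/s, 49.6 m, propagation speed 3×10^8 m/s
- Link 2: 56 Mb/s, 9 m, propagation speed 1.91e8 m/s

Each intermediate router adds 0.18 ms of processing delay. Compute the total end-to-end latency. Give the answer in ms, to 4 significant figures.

2.859 ms

L = 75000 bits.
Transmission delay per hop = L/R = 75000/56000000 = 1.33929 ms; 2 hops → 2.67857 ms.
Propagation delays (d/s per hop): 0.000165333, 4.71204e-05 ms; sum = 0.000212454 ms.
Processing at 1 router(s): 1 × 0.18 ms = 0.18 ms.
End-to-end = 2.859 ms.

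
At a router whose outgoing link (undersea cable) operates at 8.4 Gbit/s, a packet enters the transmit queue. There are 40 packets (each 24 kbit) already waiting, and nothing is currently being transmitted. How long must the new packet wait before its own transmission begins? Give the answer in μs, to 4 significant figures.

Each queued packet: L/R = 24000/8400000000 = 2.85714 μs.
40 queued → 114.286 μs.
Queuing delay = 114.3 μs.

114.3 μs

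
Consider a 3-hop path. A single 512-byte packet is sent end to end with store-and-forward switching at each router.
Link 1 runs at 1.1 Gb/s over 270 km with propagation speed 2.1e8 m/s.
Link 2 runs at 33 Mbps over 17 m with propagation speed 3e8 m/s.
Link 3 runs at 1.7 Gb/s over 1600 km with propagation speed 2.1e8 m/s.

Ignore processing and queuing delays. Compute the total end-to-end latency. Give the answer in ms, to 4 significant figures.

9.035 ms

L = 512 × 8 = 4096 bits.
Transmission delays (L/R per hop): 0.00372364, 0.124121, 0.00240941 ms; sum = 0.130254 ms.
Propagation delays (d/s per hop): 1.28571, 5.66667e-05, 7.61905 ms; sum = 8.90482 ms.
End-to-end = 9.035 ms.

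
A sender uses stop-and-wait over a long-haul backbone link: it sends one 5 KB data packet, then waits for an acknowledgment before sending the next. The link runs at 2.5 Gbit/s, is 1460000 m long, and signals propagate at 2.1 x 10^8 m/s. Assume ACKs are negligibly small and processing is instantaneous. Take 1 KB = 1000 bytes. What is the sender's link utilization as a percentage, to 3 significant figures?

t_tx = L/R = 40000/2500000000 = 1.6e-05 s.
t_prop = 1460000/210000000 = 0.00695238 s; RTT = 0.0139048 s.
Cycle = t_tx + RTT = 0.0139208 s.
Utilization = t_tx / cycle = 1.6e-05/0.0139208 = 0.115 %.

0.115 %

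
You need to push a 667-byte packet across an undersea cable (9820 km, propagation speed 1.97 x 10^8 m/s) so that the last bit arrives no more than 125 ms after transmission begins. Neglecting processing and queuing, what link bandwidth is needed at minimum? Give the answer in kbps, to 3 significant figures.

71.0 kbps

L = 5336 bits.
Propagation delay = 9820000 / 197000000 = 49.8477 ms.
Transmission budget = 125 − 49.8477 = 75.1523 ms.
R ≥ L / t_tx = 5336 bits / 0.0751523 s = 71.0 kbps.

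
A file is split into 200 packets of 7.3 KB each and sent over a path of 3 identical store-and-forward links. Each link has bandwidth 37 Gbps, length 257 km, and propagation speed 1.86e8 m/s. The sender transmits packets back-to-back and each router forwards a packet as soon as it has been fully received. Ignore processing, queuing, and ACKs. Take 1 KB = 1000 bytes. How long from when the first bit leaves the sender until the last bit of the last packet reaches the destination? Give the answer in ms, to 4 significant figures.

Per-hop transmission t_tx = L/R = 58400/37000000000 = 0.00157838 ms.
Per-hop propagation t_prop = 257000/186000000 = 1.38172 ms.
Pipeline fill: first packet needs 3·t_tx to clear all hops; remaining 199 packets each add one t_tx.
Total = (3+200-1)·t_tx + 3·t_prop = 202·0.00157838 + 3·1.38172 = 4.464 ms.

4.464 ms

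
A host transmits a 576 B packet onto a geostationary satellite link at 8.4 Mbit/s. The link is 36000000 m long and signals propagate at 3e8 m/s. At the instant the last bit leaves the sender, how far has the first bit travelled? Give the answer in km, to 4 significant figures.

164.6 km

t_tx = L/R = 4608/8400000 = 0.000548571 s.
Distance = s × t_tx = 300000000 × 0.000548571 = 164.6 km.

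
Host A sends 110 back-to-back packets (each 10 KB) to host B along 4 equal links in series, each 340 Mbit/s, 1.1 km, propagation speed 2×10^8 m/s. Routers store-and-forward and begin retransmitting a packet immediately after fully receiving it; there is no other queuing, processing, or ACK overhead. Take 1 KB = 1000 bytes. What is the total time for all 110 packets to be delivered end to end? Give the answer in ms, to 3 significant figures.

26.6 ms

Per-hop transmission t_tx = L/R = 80000/340000000 = 0.235294 ms.
Per-hop propagation t_prop = 1100/200000000 = 0.0055 ms.
Pipeline fill: first packet needs 4·t_tx to clear all hops; remaining 109 packets each add one t_tx.
Total = (4+110-1)·t_tx + 4·t_prop = 113·0.235294 + 4·0.0055 = 26.6 ms.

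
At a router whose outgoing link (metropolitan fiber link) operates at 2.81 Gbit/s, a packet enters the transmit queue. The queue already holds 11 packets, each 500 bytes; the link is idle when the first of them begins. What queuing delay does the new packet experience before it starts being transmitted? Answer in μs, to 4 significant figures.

Each queued packet: L/R = 4000/2810000000 = 1.42349 μs.
11 queued → 15.6584 μs.
Queuing delay = 15.66 μs.

15.66 μs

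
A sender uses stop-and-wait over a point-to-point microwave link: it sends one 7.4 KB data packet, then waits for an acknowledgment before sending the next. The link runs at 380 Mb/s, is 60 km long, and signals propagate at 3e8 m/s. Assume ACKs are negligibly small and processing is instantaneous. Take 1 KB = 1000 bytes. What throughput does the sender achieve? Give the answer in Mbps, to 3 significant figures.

107 Mbps

t_tx = L/R = 59200/380000000 = 0.000155789 s.
t_prop = 60000/300000000 = 0.0002 s; RTT = 0.0004 s.
Cycle = t_tx + RTT = 0.000555789 s.
Throughput = L / cycle = 59200 / 0.000555789 = 107 Mbps.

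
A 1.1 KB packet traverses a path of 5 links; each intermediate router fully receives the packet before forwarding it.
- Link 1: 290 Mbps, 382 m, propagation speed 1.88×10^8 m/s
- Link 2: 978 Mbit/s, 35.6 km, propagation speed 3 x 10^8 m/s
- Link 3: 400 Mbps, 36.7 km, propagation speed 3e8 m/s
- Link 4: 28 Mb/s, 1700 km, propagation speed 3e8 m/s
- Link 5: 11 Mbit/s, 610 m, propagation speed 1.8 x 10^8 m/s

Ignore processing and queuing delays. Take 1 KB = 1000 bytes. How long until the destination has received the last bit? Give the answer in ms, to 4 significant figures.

L = 8800 bits.
Transmission delays (L/R per hop): 0.0303448, 0.00899796, 0.022, 0.314286, 0.8 ms; sum = 1.17563 ms.
Propagation delays (d/s per hop): 0.00203191, 0.118667, 0.122333, 5.66667, 0.00338889 ms; sum = 5.91309 ms.
End-to-end = 7.089 ms.

7.089 ms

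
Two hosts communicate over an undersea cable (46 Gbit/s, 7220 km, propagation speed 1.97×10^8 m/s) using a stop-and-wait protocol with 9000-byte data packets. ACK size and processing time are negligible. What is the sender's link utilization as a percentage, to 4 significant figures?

0.002135 %

t_tx = L/R = 72000/46000000000 = 1.56522e-06 s.
t_prop = 7220000/197000000 = 0.0366497 s; RTT = 0.0732995 s.
Cycle = t_tx + RTT = 0.0733011 s.
Utilization = t_tx / cycle = 1.56522e-06/0.0733011 = 0.002135 %.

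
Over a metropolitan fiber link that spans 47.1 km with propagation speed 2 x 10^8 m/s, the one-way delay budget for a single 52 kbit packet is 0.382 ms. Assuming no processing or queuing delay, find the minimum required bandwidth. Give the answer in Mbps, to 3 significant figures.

Propagation delay = 47100 / 200000000 = 0.2355 ms.
Transmission budget = 0.382 − 0.2355 = 0.1465 ms.
R ≥ L / t_tx = 52000 bits / 0.0001465 s = 355 Mbps.

355 Mbps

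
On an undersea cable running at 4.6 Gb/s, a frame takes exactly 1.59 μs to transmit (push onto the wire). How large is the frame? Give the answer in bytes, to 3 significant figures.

L = R × t_tx = 4600000000 b/s × 1.59e-06 s = 7314 bits.
In bytes: 7314 / 8 = 914 bytes.

914 bytes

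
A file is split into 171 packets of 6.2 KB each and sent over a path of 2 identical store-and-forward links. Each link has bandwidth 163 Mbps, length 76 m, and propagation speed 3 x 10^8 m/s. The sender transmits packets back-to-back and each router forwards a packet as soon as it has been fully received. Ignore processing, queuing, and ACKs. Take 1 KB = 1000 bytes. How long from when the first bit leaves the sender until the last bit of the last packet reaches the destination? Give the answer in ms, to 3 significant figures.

52.3 ms

Per-hop transmission t_tx = L/R = 49600/163000000 = 0.304294 ms.
Per-hop propagation t_prop = 76/300000000 = 0.000253333 ms.
Pipeline fill: first packet needs 2·t_tx to clear all hops; remaining 170 packets each add one t_tx.
Total = (2+171-1)·t_tx + 2·t_prop = 172·0.304294 + 2·0.000253333 = 52.3 ms.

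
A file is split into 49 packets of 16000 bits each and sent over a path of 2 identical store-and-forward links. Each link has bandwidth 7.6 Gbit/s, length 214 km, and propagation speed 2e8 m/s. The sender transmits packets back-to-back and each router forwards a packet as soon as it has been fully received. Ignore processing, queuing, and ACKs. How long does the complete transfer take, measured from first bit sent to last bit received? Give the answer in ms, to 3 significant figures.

Per-hop transmission t_tx = L/R = 16000/7600000000 = 0.00210526 ms.
Per-hop propagation t_prop = 214000/200000000 = 1.07 ms.
Pipeline fill: first packet needs 2·t_tx to clear all hops; remaining 48 packets each add one t_tx.
Total = (2+49-1)·t_tx + 2·t_prop = 50·0.00210526 + 2·1.07 = 2.25 ms.

2.25 ms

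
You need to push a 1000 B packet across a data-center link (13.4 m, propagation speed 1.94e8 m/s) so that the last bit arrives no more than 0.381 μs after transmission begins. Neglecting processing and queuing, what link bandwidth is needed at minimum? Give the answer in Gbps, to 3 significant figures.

L = 8000 bits.
Propagation delay = 13.4 / 194000000 = 0.0690722 μs.
Transmission budget = 0.381 − 0.0690722 = 0.311928 μs.
R ≥ L / t_tx = 8000 bits / 3.11928e-07 s = 25.6 Gbps.

25.6 Gbps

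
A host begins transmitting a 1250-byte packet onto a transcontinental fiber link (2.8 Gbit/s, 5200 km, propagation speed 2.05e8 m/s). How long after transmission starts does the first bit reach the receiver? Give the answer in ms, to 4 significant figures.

First bit experiences only propagation delay: d/s = 5200000/2.05e+08 = 25.37 ms.

25.37 ms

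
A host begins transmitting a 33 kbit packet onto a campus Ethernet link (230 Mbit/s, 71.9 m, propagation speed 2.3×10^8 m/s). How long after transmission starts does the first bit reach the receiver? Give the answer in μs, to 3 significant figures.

0.313 μs

First bit experiences only propagation delay: d/s = 71.9/2.3e+08 = 0.313 μs.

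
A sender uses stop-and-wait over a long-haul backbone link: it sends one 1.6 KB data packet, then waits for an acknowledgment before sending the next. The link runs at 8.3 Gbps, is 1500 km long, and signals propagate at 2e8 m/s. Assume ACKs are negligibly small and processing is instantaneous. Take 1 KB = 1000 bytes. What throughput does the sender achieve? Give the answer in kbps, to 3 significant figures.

t_tx = L/R = 12800/8.3e+09 = 1.54217e-06 s.
t_prop = 1500000/200000000 = 0.0075 s; RTT = 0.015 s.
Cycle = t_tx + RTT = 0.0150015 s.
Throughput = L / cycle = 12800 / 0.0150015 = 853 kbps.

853 kbps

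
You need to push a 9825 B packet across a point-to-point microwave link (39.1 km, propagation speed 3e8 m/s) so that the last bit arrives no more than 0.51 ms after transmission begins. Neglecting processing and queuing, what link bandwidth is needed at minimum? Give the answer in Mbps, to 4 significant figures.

207.0 Mbps

L = 78600 bits.
Propagation delay = 39100 / 300000000 = 0.130333 ms.
Transmission budget = 0.51 − 0.130333 = 0.379667 ms.
R ≥ L / t_tx = 78600 bits / 0.000379667 s = 207.0 Mbps.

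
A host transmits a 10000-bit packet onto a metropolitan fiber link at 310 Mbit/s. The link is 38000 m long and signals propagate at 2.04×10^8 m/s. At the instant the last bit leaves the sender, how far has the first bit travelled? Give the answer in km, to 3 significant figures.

6.58 km

t_tx = L/R = 10000/310000000 = 3.22581e-05 s.
Distance = s × t_tx = 204000000 × 3.22581e-05 = 6.58 km.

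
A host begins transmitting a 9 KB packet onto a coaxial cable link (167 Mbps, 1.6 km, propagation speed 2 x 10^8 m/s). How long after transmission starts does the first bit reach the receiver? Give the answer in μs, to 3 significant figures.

8.00 μs

First bit experiences only propagation delay: d/s = 1600/200000000 = 8.00 μs.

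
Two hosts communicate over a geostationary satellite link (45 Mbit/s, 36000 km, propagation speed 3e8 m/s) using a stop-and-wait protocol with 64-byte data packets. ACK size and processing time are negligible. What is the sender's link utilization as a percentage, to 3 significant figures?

t_tx = L/R = 512/45000000 = 1.13778e-05 s.
t_prop = 36000000/300000000 = 0.12 s; RTT = 0.24 s.
Cycle = t_tx + RTT = 0.240011 s.
Utilization = t_tx / cycle = 1.13778e-05/0.240011 = 0.00474 %.

0.00474 %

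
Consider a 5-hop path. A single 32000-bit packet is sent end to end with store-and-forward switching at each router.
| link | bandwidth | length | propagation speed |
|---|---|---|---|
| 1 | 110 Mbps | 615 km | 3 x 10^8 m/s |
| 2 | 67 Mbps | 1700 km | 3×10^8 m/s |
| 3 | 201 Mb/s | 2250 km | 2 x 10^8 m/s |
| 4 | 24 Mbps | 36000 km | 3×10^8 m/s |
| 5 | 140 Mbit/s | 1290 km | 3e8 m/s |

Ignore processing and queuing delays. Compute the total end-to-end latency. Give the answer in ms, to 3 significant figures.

Transmission delays (L/R per hop): 0.290909, 0.477612, 0.159204, 1.33333, 0.228571 ms; sum = 2.48963 ms.
Propagation delays (d/s per hop): 2.05, 5.66667, 11.25, 120, 4.3 ms; sum = 143.267 ms.
End-to-end = 146 ms.

146 ms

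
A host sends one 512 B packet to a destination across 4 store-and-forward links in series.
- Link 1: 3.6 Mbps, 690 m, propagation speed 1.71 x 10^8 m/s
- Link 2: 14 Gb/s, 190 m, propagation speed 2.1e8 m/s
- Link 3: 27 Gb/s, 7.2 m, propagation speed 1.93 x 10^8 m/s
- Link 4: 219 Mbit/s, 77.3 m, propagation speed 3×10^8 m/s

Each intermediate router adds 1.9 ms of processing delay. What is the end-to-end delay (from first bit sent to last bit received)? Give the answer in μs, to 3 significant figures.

L = 512 × 8 = 4096 bits.
Transmission delays (L/R per hop): 1137.78, 0.292571, 0.151704, 18.7032 μs; sum = 1156.93 μs.
Propagation delays (d/s per hop): 4.03509, 0.904762, 0.0373057, 0.257667 μs; sum = 5.23482 μs.
Processing at 3 router(s): 3 × 1.9 ms = 5700 μs.
End-to-end = 6860 μs.

6860 μs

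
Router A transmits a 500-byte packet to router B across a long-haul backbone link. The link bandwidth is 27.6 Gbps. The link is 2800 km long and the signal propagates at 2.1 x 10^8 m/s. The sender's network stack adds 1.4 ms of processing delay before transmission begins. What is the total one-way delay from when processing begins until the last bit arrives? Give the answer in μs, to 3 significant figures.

14700 μs

L = 500 × 8 = 4000 bits.
Transmission delay = L/R = 4000 / 27600000000 = 0.144928 μs.
Propagation delay = d/s = 2800000 m / 210000000 m/s = 13333.3 μs.
Plus processing delay 1.4 ms = 1400 μs.
Total = 14700 μs.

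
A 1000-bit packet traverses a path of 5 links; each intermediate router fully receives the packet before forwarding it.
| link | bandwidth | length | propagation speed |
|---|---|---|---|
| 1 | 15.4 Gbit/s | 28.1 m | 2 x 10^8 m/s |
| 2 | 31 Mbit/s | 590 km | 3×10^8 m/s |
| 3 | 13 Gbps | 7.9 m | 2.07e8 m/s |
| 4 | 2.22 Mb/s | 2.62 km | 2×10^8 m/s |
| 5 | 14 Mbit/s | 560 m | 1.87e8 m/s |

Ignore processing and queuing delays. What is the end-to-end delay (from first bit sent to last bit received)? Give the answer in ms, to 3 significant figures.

2.54 ms

Transmission delays (L/R per hop): 6.49351e-05, 0.0322581, 7.69231e-05, 0.45045, 0.0714286 ms; sum = 0.554279 ms.
Propagation delays (d/s per hop): 0.0001405, 1.96667, 3.81643e-05, 0.0131, 0.00299465 ms; sum = 1.98294 ms.
End-to-end = 2.54 ms.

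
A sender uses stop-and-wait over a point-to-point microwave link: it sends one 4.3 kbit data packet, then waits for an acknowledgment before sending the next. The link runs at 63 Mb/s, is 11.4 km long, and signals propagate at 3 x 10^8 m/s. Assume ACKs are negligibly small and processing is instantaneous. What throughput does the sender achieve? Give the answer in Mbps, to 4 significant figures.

t_tx = L/R = 4300/63000000 = 6.8254e-05 s.
t_prop = 11400/300000000 = 3.8e-05 s; RTT = 7.6e-05 s.
Cycle = t_tx + RTT = 0.000144254 s.
Throughput = L / cycle = 4300 / 0.000144254 = 29.81 Mbps.

29.81 Mbps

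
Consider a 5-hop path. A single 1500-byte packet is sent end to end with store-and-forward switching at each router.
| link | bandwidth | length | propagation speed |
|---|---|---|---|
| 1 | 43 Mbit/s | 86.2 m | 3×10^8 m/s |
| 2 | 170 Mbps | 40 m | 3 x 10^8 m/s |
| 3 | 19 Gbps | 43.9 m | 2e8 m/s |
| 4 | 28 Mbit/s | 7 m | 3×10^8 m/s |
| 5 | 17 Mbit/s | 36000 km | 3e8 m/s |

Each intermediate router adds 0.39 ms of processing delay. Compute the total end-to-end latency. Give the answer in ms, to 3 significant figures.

L = 1500 × 8 = 12000 bits.
Transmission delays (L/R per hop): 0.27907, 0.0705882, 0.000631579, 0.428571, 0.705882 ms; sum = 1.48474 ms.
Propagation delays (d/s per hop): 0.000287333, 0.000133333, 0.0002195, 2.33333e-05, 120 ms; sum = 120.001 ms.
Processing at 4 router(s): 4 × 0.39 ms = 1.56 ms.
End-to-end = 123 ms.

123 ms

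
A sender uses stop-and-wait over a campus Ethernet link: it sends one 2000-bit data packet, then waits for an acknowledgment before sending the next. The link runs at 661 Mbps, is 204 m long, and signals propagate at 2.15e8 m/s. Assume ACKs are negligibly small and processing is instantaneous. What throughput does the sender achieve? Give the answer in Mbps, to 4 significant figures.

406.2 Mbps

t_tx = L/R = 2000/661000000 = 3.02572e-06 s.
t_prop = 204/215000000 = 9.48837e-07 s; RTT = 1.89767e-06 s.
Cycle = t_tx + RTT = 4.92339e-06 s.
Throughput = L / cycle = 2000 / 4.92339e-06 = 406.2 Mbps.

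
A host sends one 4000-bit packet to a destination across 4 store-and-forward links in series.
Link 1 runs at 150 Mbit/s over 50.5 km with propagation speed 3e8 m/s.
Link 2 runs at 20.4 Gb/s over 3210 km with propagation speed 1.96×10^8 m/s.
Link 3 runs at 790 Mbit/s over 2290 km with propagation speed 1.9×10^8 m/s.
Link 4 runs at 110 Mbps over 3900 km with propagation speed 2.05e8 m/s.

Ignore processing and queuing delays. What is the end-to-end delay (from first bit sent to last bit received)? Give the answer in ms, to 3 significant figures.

Transmission delays (L/R per hop): 0.0266667, 0.000196078, 0.00506329, 0.0363636 ms; sum = 0.0682897 ms.
Propagation delays (d/s per hop): 0.168333, 16.3776, 12.0526, 19.0244 ms; sum = 47.6229 ms.
End-to-end = 47.7 ms.

47.7 ms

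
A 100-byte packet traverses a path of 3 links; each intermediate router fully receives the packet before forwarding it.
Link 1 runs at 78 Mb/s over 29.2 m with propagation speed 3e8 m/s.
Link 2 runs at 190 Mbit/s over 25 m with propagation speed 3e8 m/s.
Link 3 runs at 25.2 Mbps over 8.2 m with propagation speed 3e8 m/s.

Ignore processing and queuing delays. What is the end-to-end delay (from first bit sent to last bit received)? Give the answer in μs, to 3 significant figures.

46.4 μs

L = 100 × 8 = 800 bits.
Transmission delays (L/R per hop): 10.2564, 4.21053, 31.746 μs; sum = 46.213 μs.
Propagation delays (d/s per hop): 0.0973333, 0.0833333, 0.0273333 μs; sum = 0.208 μs.
End-to-end = 46.4 μs.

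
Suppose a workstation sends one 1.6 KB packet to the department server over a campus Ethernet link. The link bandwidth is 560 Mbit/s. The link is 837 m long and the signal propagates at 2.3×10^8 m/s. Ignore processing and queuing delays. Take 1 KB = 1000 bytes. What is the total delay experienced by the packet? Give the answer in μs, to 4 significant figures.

26.50 μs

L = 12800 bits.
Transmission delay = L/R = 12800 / 560000000 = 22.8571 μs.
Propagation delay = d/s = 837 m / 2.3e+08 m/s = 3.63913 μs.
Total = 26.50 μs.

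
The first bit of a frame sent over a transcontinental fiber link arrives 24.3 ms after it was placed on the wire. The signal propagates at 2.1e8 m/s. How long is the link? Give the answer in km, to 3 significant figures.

5100 km

d = s × t_prop = 210000000 × 0.0243 = 5100 km.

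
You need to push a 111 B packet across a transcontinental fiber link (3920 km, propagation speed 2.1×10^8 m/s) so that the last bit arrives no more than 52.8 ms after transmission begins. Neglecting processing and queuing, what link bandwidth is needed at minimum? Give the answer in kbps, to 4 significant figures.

L = 888 bits.
Propagation delay = 3920000 / 210000000 = 18.6667 ms.
Transmission budget = 52.8 − 18.6667 = 34.1333 ms.
R ≥ L / t_tx = 888 bits / 0.0341333 s = 26.02 kbps.

26.02 kbps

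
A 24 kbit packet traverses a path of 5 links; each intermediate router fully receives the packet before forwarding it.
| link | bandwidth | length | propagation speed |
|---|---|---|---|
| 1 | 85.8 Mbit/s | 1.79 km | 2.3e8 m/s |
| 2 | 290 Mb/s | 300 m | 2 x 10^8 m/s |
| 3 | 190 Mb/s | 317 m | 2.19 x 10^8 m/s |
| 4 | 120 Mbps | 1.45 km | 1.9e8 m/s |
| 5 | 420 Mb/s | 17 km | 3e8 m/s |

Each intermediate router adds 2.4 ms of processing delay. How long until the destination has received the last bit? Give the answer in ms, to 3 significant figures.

10.4 ms

L = 24000 bits.
Transmission delays (L/R per hop): 0.27972, 0.0827586, 0.126316, 0.2, 0.0571429 ms; sum = 0.745938 ms.
Propagation delays (d/s per hop): 0.00778261, 0.0015, 0.00144749, 0.00763158, 0.0566667 ms; sum = 0.0750283 ms.
Processing at 4 router(s): 4 × 2.4 ms = 9.6 ms.
End-to-end = 10.4 ms.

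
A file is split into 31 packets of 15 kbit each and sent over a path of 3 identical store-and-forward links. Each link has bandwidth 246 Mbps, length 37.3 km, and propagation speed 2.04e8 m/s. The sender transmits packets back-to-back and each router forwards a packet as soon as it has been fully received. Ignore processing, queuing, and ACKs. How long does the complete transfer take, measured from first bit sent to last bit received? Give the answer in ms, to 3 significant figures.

Per-hop transmission t_tx = L/R = 15000/246000000 = 0.0609756 ms.
Per-hop propagation t_prop = 37300/204000000 = 0.182843 ms.
Pipeline fill: first packet needs 3·t_tx to clear all hops; remaining 30 packets each add one t_tx.
Total = (3+31-1)·t_tx + 3·t_prop = 33·0.0609756 + 3·0.182843 = 2.56 ms.

2.56 ms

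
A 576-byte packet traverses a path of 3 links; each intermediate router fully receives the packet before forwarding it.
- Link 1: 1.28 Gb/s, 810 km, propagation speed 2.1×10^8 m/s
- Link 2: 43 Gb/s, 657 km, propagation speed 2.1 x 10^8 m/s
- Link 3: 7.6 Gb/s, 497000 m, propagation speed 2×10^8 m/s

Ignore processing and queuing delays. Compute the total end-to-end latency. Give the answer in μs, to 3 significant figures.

L = 576 × 8 = 4608 bits.
Transmission delays (L/R per hop): 3.6, 0.107163, 0.606316 μs; sum = 4.31348 μs.
Propagation delays (d/s per hop): 3857.14, 3128.57, 2485 μs; sum = 9470.71 μs.
End-to-end = 9480 μs.

9480 μs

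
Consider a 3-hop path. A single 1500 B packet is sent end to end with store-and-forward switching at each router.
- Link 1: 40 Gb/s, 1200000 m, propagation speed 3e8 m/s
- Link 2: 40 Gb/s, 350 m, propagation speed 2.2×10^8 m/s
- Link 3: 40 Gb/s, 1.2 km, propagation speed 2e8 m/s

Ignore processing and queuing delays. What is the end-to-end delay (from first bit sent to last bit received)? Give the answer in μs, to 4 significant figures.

4008 μs

L = 1500 × 8 = 12000 bits.
Transmission delay per hop = L/R = 12000/40000000000 = 0.3 μs; 3 hops → 0.9 μs.
Propagation delays (d/s per hop): 4000, 1.59091, 6 μs; sum = 4007.59 μs.
End-to-end = 4008 μs.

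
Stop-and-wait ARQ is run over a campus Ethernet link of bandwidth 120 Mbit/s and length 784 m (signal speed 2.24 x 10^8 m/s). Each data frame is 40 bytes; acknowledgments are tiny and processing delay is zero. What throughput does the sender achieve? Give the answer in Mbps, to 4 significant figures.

t_tx = L/R = 320/120000000 = 2.66667e-06 s.
t_prop = 784/2.24e+08 = 3.5e-06 s; RTT = 7e-06 s.
Cycle = t_tx + RTT = 9.66667e-06 s.
Throughput = L / cycle = 320 / 9.66667e-06 = 33.10 Mbps.

33.10 Mbps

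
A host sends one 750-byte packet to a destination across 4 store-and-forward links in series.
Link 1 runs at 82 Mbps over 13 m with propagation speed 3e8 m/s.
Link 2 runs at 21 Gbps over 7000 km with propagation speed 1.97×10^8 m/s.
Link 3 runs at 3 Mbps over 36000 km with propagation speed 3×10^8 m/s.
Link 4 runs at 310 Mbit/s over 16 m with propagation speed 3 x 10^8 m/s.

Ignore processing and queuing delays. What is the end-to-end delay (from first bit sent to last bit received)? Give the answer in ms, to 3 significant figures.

L = 750 × 8 = 6000 bits.
Transmission delays (L/R per hop): 0.0731707, 0.000285714, 2, 0.0193548 ms; sum = 2.09281 ms.
Propagation delays (d/s per hop): 4.33333e-05, 35.533, 120, 5.33333e-05 ms; sum = 155.533 ms.
End-to-end = 158 ms.

158 ms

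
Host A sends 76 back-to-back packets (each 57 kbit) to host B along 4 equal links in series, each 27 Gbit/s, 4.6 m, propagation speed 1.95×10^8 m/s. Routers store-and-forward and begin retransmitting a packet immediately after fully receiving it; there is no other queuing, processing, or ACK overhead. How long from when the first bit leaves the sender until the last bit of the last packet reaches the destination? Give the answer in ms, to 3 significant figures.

0.167 ms

Per-hop transmission t_tx = L/R = 57000/27000000000 = 0.00211111 ms.
Per-hop propagation t_prop = 4.6/195000000 = 2.35897e-05 ms.
Pipeline fill: first packet needs 4·t_tx to clear all hops; remaining 75 packets each add one t_tx.
Total = (4+76-1)·t_tx + 4·t_prop = 79·0.00211111 + 4·2.35897e-05 = 0.167 ms.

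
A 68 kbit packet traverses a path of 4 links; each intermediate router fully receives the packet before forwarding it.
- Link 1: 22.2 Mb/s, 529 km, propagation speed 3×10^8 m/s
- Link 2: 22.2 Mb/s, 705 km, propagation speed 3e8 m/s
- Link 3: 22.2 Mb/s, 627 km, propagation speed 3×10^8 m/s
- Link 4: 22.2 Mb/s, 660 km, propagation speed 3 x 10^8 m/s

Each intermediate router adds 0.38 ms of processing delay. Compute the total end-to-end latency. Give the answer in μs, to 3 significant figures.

L = 68000 bits.
Transmission delay per hop = L/R = 68000/22200000 = 3063.06 μs; 4 hops → 12252.3 μs.
Propagation delays (d/s per hop): 1763.33, 2350, 2090, 2200 μs; sum = 8403.33 μs.
Processing at 3 router(s): 3 × 0.38 ms = 1140 μs.
End-to-end = 21800 μs.

21800 μs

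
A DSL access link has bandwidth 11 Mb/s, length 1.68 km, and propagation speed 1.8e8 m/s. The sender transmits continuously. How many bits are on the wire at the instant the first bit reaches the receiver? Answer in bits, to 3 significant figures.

103 bits

Propagation delay = 1680 / 180000000 = 9.33333e-06 s.
BDP = R × t_prop = 11000000 × 9.33333e-06 = 102.667 bits.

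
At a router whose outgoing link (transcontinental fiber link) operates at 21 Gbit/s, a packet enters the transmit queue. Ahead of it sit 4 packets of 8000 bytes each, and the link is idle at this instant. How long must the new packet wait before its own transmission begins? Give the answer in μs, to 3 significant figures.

12.2 μs

Each queued packet: L/R = 64000/21000000000 = 3.04762 μs.
4 queued → 12.1905 μs.
Queuing delay = 12.2 μs.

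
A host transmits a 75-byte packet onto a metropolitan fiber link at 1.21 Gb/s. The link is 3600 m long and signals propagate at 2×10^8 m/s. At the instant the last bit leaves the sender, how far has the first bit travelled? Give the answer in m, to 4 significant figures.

t_tx = L/R = 600/1210000000 = 4.95868e-07 s.
Distance = s × t_tx = 200000000 × 4.95868e-07 = 99.17 m.

99.17 m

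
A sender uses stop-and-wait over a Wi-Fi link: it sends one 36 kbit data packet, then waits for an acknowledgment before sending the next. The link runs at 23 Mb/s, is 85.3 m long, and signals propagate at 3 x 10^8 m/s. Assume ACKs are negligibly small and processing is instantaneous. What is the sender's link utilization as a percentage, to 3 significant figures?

100 %

t_tx = L/R = 36000/23000000 = 0.00156522 s.
t_prop = 85.3/300000000 = 2.84333e-07 s; RTT = 5.68667e-07 s.
Cycle = t_tx + RTT = 0.00156579 s.
Utilization = t_tx / cycle = 0.00156522/0.00156579 = 100 %.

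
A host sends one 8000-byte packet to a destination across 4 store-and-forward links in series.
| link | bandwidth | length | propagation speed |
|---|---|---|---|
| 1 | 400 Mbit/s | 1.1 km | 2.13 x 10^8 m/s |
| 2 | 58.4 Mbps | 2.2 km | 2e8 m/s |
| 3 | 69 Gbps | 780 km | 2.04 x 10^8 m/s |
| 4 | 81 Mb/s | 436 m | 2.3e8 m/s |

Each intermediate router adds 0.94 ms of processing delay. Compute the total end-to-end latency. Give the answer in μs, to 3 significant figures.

8710 μs

L = 8000 × 8 = 64000 bits.
Transmission delays (L/R per hop): 160, 1095.89, 0.927536, 790.123 μs; sum = 2046.94 μs.
Propagation delays (d/s per hop): 5.16432, 11, 3823.53, 1.89565 μs; sum = 3841.59 μs.
Processing at 3 router(s): 3 × 0.94 ms = 2820 μs.
End-to-end = 8710 μs.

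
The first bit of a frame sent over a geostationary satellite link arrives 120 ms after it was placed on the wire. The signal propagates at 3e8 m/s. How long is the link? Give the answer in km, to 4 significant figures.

36000 km

d = s × t_prop = 300000000 × 0.12 = 36000 km.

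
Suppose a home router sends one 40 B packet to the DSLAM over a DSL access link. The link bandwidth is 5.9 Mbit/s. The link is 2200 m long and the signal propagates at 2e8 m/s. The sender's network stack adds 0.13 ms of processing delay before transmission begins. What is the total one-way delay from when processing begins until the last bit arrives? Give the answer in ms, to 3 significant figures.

0.195 ms

L = 40 × 8 = 320 bits.
Transmission delay = L/R = 320 / 5900000 = 0.0542373 ms.
Propagation delay = d/s = 2200 m / 200000000 m/s = 0.011 ms.
Plus processing delay 0.13 ms = 0.13 ms.
Total = 0.195 ms.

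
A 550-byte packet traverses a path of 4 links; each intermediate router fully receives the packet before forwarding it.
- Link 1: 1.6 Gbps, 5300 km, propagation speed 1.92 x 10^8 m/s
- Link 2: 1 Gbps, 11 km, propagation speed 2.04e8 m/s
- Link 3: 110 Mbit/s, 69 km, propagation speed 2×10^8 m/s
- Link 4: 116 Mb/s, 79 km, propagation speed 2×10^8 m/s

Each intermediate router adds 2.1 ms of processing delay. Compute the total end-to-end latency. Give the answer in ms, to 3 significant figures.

L = 550 × 8 = 4400 bits.
Transmission delays (L/R per hop): 0.00275, 0.0044, 0.04, 0.037931 ms; sum = 0.085081 ms.
Propagation delays (d/s per hop): 27.6042, 0.0539216, 0.345, 0.395 ms; sum = 28.3981 ms.
Processing at 3 router(s): 3 × 2.1 ms = 6.3 ms.
End-to-end = 34.8 ms.

34.8 ms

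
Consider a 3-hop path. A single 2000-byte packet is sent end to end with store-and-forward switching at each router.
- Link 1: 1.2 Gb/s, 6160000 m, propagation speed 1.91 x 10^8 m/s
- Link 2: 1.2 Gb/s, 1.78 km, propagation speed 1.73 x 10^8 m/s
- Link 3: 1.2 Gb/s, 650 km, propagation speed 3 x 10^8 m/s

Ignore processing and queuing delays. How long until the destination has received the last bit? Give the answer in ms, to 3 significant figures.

L = 2000 × 8 = 16000 bits.
Transmission delay per hop = L/R = 16000/1200000000 = 0.0133333 ms; 3 hops → 0.04 ms.
Propagation delays (d/s per hop): 32.2513, 0.010289, 2.16667 ms; sum = 34.4283 ms.
End-to-end = 34.5 ms.

34.5 ms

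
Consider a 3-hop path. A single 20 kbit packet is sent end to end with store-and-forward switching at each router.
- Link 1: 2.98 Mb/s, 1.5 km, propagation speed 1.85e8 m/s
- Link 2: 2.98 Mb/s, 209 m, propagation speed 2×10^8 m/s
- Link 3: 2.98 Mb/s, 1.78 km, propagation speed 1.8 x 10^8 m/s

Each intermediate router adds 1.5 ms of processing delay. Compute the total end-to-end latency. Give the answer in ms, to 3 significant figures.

L = 20000 bits.
Transmission delay per hop = L/R = 20000/2980000 = 6.71141 ms; 3 hops → 20.1342 ms.
Propagation delays (d/s per hop): 0.00810811, 0.001045, 0.00988889 ms; sum = 0.019042 ms.
Processing at 2 router(s): 2 × 1.5 ms = 3 ms.
End-to-end = 23.2 ms.

23.2 ms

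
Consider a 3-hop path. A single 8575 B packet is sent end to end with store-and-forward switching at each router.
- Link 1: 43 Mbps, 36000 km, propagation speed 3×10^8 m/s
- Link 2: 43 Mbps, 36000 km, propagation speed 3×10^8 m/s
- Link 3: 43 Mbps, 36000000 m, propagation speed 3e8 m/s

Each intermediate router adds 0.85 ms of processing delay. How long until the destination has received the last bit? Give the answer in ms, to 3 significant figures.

366 ms

L = 8575 × 8 = 68600 bits.
Transmission delay per hop = L/R = 68600/43000000 = 1.59535 ms; 3 hops → 4.78605 ms.
Propagation delays (d/s per hop): 120, 120, 120 ms; sum = 360 ms.
Processing at 2 router(s): 2 × 0.85 ms = 1.7 ms.
End-to-end = 366 ms.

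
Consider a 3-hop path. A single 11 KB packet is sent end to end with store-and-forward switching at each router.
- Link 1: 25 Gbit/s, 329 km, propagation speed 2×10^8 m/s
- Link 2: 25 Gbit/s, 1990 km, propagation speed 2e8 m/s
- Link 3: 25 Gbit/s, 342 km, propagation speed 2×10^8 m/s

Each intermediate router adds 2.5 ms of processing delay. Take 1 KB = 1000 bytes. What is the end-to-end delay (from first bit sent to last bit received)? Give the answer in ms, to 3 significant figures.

18.3 ms

L = 88000 bits.
Transmission delay per hop = L/R = 88000/25000000000 = 0.00352 ms; 3 hops → 0.01056 ms.
Propagation delays (d/s per hop): 1.645, 9.95, 1.71 ms; sum = 13.305 ms.
Processing at 2 router(s): 2 × 2.5 ms = 5 ms.
End-to-end = 18.3 ms.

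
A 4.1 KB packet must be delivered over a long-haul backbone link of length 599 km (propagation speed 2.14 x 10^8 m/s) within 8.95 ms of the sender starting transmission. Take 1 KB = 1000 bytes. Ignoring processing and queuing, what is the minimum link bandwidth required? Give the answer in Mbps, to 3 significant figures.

5.33 Mbps

L = 32800 bits.
Propagation delay = 599000 / 214000000 = 2.79907 ms.
Transmission budget = 8.95 − 2.79907 = 6.15093 ms.
R ≥ L / t_tx = 32800 bits / 0.00615093 s = 5.33 Mbps.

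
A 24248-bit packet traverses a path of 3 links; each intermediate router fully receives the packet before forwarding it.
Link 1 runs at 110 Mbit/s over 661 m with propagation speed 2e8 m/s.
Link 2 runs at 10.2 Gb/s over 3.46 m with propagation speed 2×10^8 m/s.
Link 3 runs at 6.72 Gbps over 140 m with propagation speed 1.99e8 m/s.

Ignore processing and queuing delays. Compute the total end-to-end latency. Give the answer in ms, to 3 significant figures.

0.230 ms

Transmission delays (L/R per hop): 0.220436, 0.00237725, 0.00360833 ms; sum = 0.226422 ms.
Propagation delays (d/s per hop): 0.003305, 1.73e-05, 0.000703518 ms; sum = 0.00402582 ms.
End-to-end = 0.230 ms.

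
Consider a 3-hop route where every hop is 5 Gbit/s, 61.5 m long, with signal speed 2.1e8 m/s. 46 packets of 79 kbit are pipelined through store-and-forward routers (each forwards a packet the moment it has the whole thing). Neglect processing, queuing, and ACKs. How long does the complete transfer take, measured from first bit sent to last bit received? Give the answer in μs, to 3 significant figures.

Per-hop transmission t_tx = L/R = 79000/5000000000 = 15.8 μs.
Per-hop propagation t_prop = 61.5/210000000 = 0.292857 μs.
Pipeline fill: first packet needs 3·t_tx to clear all hops; remaining 45 packets each add one t_tx.
Total = (3+46-1)·t_tx + 3·t_prop = 48·15.8 + 3·0.292857 = 759 μs.

759 μs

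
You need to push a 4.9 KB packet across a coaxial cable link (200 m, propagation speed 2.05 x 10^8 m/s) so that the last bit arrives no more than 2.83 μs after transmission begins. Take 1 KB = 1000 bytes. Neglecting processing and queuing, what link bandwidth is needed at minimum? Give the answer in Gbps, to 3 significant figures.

L = 39200 bits.
Propagation delay = 200 / 2.05e+08 = 0.97561 μs.
Transmission budget = 2.83 − 0.97561 = 1.85439 μs.
R ≥ L / t_tx = 39200 bits / 1.85439e-06 s = 21.1 Gbps.

21.1 Gbps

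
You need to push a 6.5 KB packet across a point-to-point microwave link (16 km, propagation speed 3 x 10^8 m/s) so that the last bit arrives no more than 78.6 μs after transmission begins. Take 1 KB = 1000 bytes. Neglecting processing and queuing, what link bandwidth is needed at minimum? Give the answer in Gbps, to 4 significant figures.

L = 52000 bits.
Propagation delay = 16000 / 300000000 = 53.3333 μs.
Transmission budget = 78.6 − 53.3333 = 25.2667 μs.
R ≥ L / t_tx = 52000 bits / 2.52667e-05 s = 2.058 Gbps.

2.058 Gbps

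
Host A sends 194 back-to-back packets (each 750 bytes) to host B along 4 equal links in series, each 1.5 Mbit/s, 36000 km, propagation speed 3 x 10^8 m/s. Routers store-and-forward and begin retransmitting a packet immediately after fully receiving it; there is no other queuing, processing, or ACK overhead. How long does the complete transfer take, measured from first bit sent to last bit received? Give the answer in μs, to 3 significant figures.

Per-hop transmission t_tx = L/R = 6000/1500000 = 4000 μs.
Per-hop propagation t_prop = 36000000/300000000 = 120000 μs.
Pipeline fill: first packet needs 4·t_tx to clear all hops; remaining 193 packets each add one t_tx.
Total = (4+194-1)·t_tx + 4·t_prop = 197·4000 + 4·120000 = 1270000 μs.

1270000 μs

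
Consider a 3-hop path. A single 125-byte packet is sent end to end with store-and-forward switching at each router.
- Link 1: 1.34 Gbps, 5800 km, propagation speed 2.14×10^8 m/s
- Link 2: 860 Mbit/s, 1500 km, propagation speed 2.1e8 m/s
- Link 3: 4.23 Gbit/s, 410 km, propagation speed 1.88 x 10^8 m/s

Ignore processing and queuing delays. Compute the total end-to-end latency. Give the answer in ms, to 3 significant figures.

36.4 ms

L = 125 × 8 = 1000 bits.
Transmission delays (L/R per hop): 0.000746269, 0.00116279, 0.000236407 ms; sum = 0.00214547 ms.
Propagation delays (d/s per hop): 27.1028, 7.14286, 2.18085 ms; sum = 36.4265 ms.
End-to-end = 36.4 ms.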